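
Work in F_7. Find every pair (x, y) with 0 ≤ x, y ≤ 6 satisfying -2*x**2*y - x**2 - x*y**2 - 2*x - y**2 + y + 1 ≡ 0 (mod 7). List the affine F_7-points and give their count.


Affine F_7-points: {(2, 0), (3, 0), (3, 1), (4, 2), (4, 3), (6, 2)}; count = 6.

For each of the 49 pairs (x, y) ∈ F_7², evaluate f(x, y) mod 7. Record the zeros.
  x = 0: [0↦1, 1↦1, 2↦6, 3↦2, 4↦3, 5↦2, 6↦6]  zeros at y ∈ ∅
  x = 1: [0↦5, 1↦2, 2↦2, 3↦5, 4↦4, 5↦6, 6↦4]  zeros at y ∈ ∅
  x = 2: [0↦0, 1↦4, 2↦2, 3↦1, 4↦1, 5↦2, 6↦4]  zeros at y ∈ {0}
  x = 3: [0↦0, 1↦0, 2↦6, 3↦4, 4↦1, 5↦4, 6↦6]  zeros at y ∈ {0, 1}
  x = 4: [0↦5, 1↦4, 2↦0, 3↦0, 4↦4, 5↦5, 6↦3]  zeros at y ∈ {2, 3}
  x = 5: [0↦1, 1↦2, 2↦5, 3↦3, 4↦3, 5↦5, 6↦2]  zeros at y ∈ ∅
  x = 6: [0↦2, 1↦1, 2↦0, 3↦6, 4↦5, 5↦4, 6↦3]  zeros at y ∈ {2}
Collecting zeros: affine points = {(2, 0), (3, 0), (3, 1), (4, 2), (4, 3), (6, 2)}.
Total count |C(F_7)_aff| = 6.


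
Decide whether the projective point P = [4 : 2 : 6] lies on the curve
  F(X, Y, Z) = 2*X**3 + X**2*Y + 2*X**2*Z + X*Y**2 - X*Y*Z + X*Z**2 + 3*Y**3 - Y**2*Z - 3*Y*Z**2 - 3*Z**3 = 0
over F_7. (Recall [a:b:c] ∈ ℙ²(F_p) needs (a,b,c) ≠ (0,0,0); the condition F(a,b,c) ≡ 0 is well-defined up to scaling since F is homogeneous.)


F(4,2,6) ≡ 6 (mod 7); P is NOT on the curve.

Evaluate F(4, 2, 6) term-by-term (mod 7).
  2*X**3 ↦ 2·64·1·1 = 128
  X**2*Y ↦ 1·16·2·1 = 32
  2*X**2*Z ↦ 2·16·1·6 = 192
  X*Y**2 ↦ 1·4·4·1 = 16
  -X*Y*Z ↦ -1·4·2·6 = -48
  X*Z**2 ↦ 1·4·1·36 = 144
  3*Y**3 ↦ 3·1·8·1 = 24
  -Y**2*Z ↦ -1·1·4·6 = -24
  -3*Y*Z**2 ↦ -3·1·2·36 = -216
  -3*Z**3 ↦ -3·1·1·216 = -648
Sum: F(4, 2, 6) = (128) + (32) + (192) + (16) + (-48) + (144) + (24) + (-24) + (-216) + (-648) = -400.
Reducing mod 7: -400 ≡ 6 (mod 7).
Since F(a, b, c) ≡ 6 ≠ 0 (mod 7), P does NOT lie on the curve.


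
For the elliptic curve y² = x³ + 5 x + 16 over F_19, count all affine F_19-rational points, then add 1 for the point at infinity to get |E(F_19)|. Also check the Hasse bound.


Affine points = {(0, 4), (0, 15), (3, 1), (3, 18), (4, 9), (4, 10), (8, 6), (8, 13), (9, 7), (9, 12), (13, 6), (13, 13), (17, 6), (17, 13)}; affine count = 14; |E(F_19)| = 15.

Discriminant check: Δ ∝ 4a³ + 27b² = 4·5³ + 27·16² = 4·125 + 27·256 ≡ 2 (mod 19). Nonzero ⇒ E is nonsingular.
For each x ∈ F_19, compute rhs = x³ + 5·x + 16 mod 19, then count y ∈ F_19 with y² ≡ rhs.
  x = 0: rhs = 16, matching y values: 4, 15 (2 points).
  x = 1: rhs = 3, matching y values: none (0 points).
  x = 2: rhs = 15, matching y values: none (0 points).
  x = 3: rhs = 1, matching y values: 1, 18 (2 points).
  x = 4: rhs = 5, matching y values: 9, 10 (2 points).
  x = 5: rhs = 14, matching y values: none (0 points).
  x = 6: rhs = 15, matching y values: none (0 points).
  x = 7: rhs = 14, matching y values: none (0 points).
  x = 8: rhs = 17, matching y values: 6, 13 (2 points).
  x = 9: rhs = 11, matching y values: 7, 12 (2 points).
  x = 10: rhs = 2, matching y values: none (0 points).
  x = 11: rhs = 15, matching y values: none (0 points).
  x = 12: rhs = 18, matching y values: none (0 points).
  x = 13: rhs = 17, matching y values: 6, 13 (2 points).
  x = 14: rhs = 18, matching y values: none (0 points).
  x = 15: rhs = 8, matching y values: none (0 points).
  x = 16: rhs = 12, matching y values: none (0 points).
  x = 17: rhs = 17, matching y values: 6, 13 (2 points).
  x = 18: rhs = 10, matching y values: none (0 points).
Total affine count: 14.
Full point count |E(F_19)| = 14 + 1 = 15.
Hasse bound: |15 − (19+1)| = |-5| = 5 ≤ 2√19 ≈ 8.7178 ✓.


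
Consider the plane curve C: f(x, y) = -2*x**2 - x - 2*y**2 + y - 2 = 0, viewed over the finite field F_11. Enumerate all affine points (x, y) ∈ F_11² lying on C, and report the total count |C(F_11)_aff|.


Affine F_11-points: {(1, 2), (1, 4), (2, 8), (2, 9), (3, 8), (3, 9), (4, 2), (4, 4), (7, 7), (7, 10), (9, 7), (9, 10)}; count = 12.

For each of the 121 pairs (x, y) ∈ F_11², evaluate f(x, y) mod 11. Record the zeros.
  x = 0: [0↦9, 1↦8, 2↦3, 3↦5, 4↦3, 5↦8, 6↦9, 7↦6, 8↦10, 9↦10, 10↦6]  zeros at y ∈ ∅
  x = 1: [0↦6, 1↦5, 2↦0, 3↦2, 4↦0, 5↦5, 6↦6, 7↦3, 8↦7, 9↦7, 10↦3]  zeros at y ∈ {2, 4}
  x = 2: [0↦10, 1↦9, 2↦4, 3↦6, 4↦4, 5↦9, 6↦10, 7↦7, 8↦0, 9↦0, 10↦7]  zeros at y ∈ {8, 9}
  x = 3: [0↦10, 1↦9, 2↦4, 3↦6, 4↦4, 5↦9, 6↦10, 7↦7, 8↦0, 9↦0, 10↦7]  zeros at y ∈ {8, 9}
  x = 4: [0↦6, 1↦5, 2↦0, 3↦2, 4↦0, 5↦5, 6↦6, 7↦3, 8↦7, 9↦7, 10↦3]  zeros at y ∈ {2, 4}
  x = 5: [0↦9, 1↦8, 2↦3, 3↦5, 4↦3, 5↦8, 6↦9, 7↦6, 8↦10, 9↦10, 10↦6]  zeros at y ∈ ∅
  x = 6: [0↦8, 1↦7, 2↦2, 3↦4, 4↦2, 5↦7, 6↦8, 7↦5, 8↦9, 9↦9, 10↦5]  zeros at y ∈ ∅
  x = 7: [0↦3, 1↦2, 2↦8, 3↦10, 4↦8, 5↦2, 6↦3, 7↦0, 8↦4, 9↦4, 10↦0]  zeros at y ∈ {7, 10}
  x = 8: [0↦5, 1↦4, 2↦10, 3↦1, 4↦10, 5↦4, 6↦5, 7↦2, 8↦6, 9↦6, 10↦2]  zeros at y ∈ ∅
  x = 9: [0↦3, 1↦2, 2↦8, 3↦10, 4↦8, 5↦2, 6↦3, 7↦0, 8↦4, 9↦4, 10↦0]  zeros at y ∈ {7, 10}
  x = 10: [0↦8, 1↦7, 2↦2, 3↦4, 4↦2, 5↦7, 6↦8, 7↦5, 8↦9, 9↦9, 10↦5]  zeros at y ∈ ∅
Collecting zeros: affine points = {(1, 2), (1, 4), (2, 8), (2, 9), (3, 8), (3, 9), (4, 2), (4, 4), (7, 7), (7, 10), (9, 7), (9, 10)}.
Total count |C(F_11)_aff| = 12.


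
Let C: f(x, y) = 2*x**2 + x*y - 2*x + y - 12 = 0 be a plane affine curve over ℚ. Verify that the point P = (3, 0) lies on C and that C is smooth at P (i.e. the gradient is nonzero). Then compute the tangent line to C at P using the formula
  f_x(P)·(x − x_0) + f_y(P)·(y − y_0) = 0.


Tangent line at P: 10*x + 4*y - 30 = 0.

Step 1: f(3, 0) = 0, so P lies on C.
Step 2: partial derivatives
  f_x(x, y) = 4*x + y - 2, f_y(x, y) = x + 1.
  f_x(P) = 10, f_y(P) = 4 (gradient nonzero, so P is smooth).
Step 3: tangent line at P: 10·(x − 3) + 4·(y − 0) = 0.
Expanding: 10*x + 4*y - 30 = 0.


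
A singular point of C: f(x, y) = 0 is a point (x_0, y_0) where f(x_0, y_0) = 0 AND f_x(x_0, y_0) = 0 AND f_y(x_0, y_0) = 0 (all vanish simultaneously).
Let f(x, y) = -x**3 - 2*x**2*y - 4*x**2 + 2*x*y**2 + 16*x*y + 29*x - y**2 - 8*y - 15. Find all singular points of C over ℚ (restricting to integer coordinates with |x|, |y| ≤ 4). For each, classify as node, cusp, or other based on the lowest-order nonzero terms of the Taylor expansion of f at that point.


Singular points: {(1, -3)}; classification: node.

Compute partial derivatives:
  f_x = -3*x**2 - 4*x*y - 8*x + 2*y**2 + 16*y + 29.
  f_y = -2*x**2 + 4*x*y + 16*x - 2*y - 8.
Scan x_0 ∈ {−4, ..., 4}. For each x_0, f_y(x_0, y) is a polynomial in y; find its integer roots y ∈ {−4, ..., 4}, then test f_x and f at those candidates.
  x = -4: f_y(-4, y) = -18*y - 104; no integer root y with |y| ≤ 4.
  x = -3: f_y(-3, y) = -14*y - 74; no integer root y with |y| ≤ 4.
  x = -2: f_y(-2, y) = -10*y - 48; no integer root y with |y| ≤ 4.
  x = -1: f_y(-1, y) = -6*y - 26; no integer root y with |y| ≤ 4.
  x = 0: f_y(0, y) = -2*y - 8; vanishes at y ∈ {-4}. (0, -4): f_x = -3 ≠ 0.
  x = 1: f_y(1, y) = 2*y + 6; vanishes at y ∈ {-3}. (1, -3): f_x = 0, f = 0 — SINGULAR.
  x = 2: f_y(2, y) = 6*y + 16; no integer root y with |y| ≤ 4.
  x = 3: f_y(3, y) = 10*y + 22; no integer root y with |y| ≤ 4.
  x = 4: f_y(4, y) = 14*y + 24; no integer root y with |y| ≤ 4.
Only singular point on the grid: (1, -3).
Classify: substitute x = 1 + u, y = -3 + v and expand: f = -u**3 - 2*u**2*v - u**2 + 2*u*v**2 + v**2.
No constant or linear terms (consistent with a singular point). Quadratic part: -u**2 + v**2. Cubic part: -u**3 - 2*u**2*v + 2*u*v**2.
The quadratic part v**2 - u**2 = (v − u)(v + u) splits into two distinct linear factors, so there are two distinct tangent lines y − -3 = ±(x − 1) — this is a node (ordinary double point).
Classification: node.


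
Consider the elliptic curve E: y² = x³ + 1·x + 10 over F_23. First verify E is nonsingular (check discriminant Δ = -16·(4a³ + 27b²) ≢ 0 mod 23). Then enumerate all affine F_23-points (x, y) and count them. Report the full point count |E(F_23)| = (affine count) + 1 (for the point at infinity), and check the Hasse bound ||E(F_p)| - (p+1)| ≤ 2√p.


Affine points = {(1, 9), (1, 14), (4, 3), (4, 20), (5, 5), (5, 18), (6, 5), (6, 18), (8, 1), (8, 22), (9, 9), (9, 14), (10, 10), (10, 13), (11, 8), (11, 15), (12, 5), (12, 18), (13, 9), (13, 14), (14, 10), (14, 13), (17, 8), (17, 15), (18, 8), (18, 15), (20, 7), (20, 16), (21, 0), (22, 10), (22, 13)}; affine count = 31; |E(F_23)| = 32.

Discriminant check: Δ ∝ 4a³ + 27b² = 4·1³ + 27·10² = 4·1 + 27·100 ≡ 13 (mod 23). Nonzero ⇒ E is nonsingular.
For each x ∈ F_23, compute rhs = x³ + 1·x + 10 mod 23, then count y ∈ F_23 with y² ≡ rhs.
  x = 0: rhs = 10, matching y values: none (0 points).
  x = 1: rhs = 12, matching y values: 9, 14 (2 points).
  x = 2: rhs = 20, matching y values: none (0 points).
  x = 3: rhs = 17, matching y values: none (0 points).
  x = 4: rhs = 9, matching y values: 3, 20 (2 points).
  x = 5: rhs = 2, matching y values: 5, 18 (2 points).
  x = 6: rhs = 2, matching y values: 5, 18 (2 points).
  x = 7: rhs = 15, matching y values: none (0 points).
  x = 8: rhs = 1, matching y values: 1, 22 (2 points).
  x = 9: rhs = 12, matching y values: 9, 14 (2 points).
  x = 10: rhs = 8, matching y values: 10, 13 (2 points).
  x = 11: rhs = 18, matching y values: 8, 15 (2 points).
  x = 12: rhs = 2, matching y values: 5, 18 (2 points).
  x = 13: rhs = 12, matching y values: 9, 14 (2 points).
  x = 14: rhs = 8, matching y values: 10, 13 (2 points).
  x = 15: rhs = 19, matching y values: none (0 points).
  x = 16: rhs = 5, matching y values: none (0 points).
  x = 17: rhs = 18, matching y values: 8, 15 (2 points).
  x = 18: rhs = 18, matching y values: 8, 15 (2 points).
  x = 19: rhs = 11, matching y values: none (0 points).
  x = 20: rhs = 3, matching y values: 7, 16 (2 points).
  x = 21: rhs = 0, matching y values: 0 (1 points).
  x = 22: rhs = 8, matching y values: 10, 13 (2 points).
Total affine count: 31.
Full point count |E(F_23)| = 31 + 1 = 32.
Hasse bound: |32 − (23+1)| = |8| = 8 ≤ 2√23 ≈ 9.5917 ✓.


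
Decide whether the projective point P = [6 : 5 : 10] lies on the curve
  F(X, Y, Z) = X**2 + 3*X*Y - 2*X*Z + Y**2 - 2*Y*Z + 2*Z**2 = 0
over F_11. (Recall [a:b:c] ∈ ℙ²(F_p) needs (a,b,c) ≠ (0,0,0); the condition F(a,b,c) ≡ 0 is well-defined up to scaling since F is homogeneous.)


F(6,5,10) ≡ 10 (mod 11); P is NOT on the curve.

Evaluate F(6, 5, 10) term-by-term (mod 11).
  X**2 ↦ 1·36·1·1 = 36
  3*X*Y ↦ 3·6·5·1 = 90
  -2*X*Z ↦ -2·6·1·10 = -120
  Y**2 ↦ 1·1·25·1 = 25
  -2*Y*Z ↦ -2·1·5·10 = -100
  2*Z**2 ↦ 2·1·1·100 = 200
Sum: F(6, 5, 10) = (36) + (90) + (-120) + (25) + (-100) + (200) = 131.
Reducing mod 11: 131 ≡ 10 (mod 11).
Since F(a, b, c) ≡ 10 ≠ 0 (mod 11), P does NOT lie on the curve.


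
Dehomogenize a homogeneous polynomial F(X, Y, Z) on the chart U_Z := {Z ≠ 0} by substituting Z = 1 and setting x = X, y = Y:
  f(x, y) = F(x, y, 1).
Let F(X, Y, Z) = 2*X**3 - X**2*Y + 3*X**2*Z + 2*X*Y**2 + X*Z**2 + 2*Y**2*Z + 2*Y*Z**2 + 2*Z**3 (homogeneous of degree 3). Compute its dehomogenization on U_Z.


f(x, y) = 2*x**3 - x**2*y + 3*x**2 + 2*x*y**2 + x + 2*y**2 + 2*y + 2

On U_Z we set Z = 1. Each monomial c·X^i·Y^j·Z^k in F becomes c·x^i·y^j·1^k = c·x^i·y^j.
Substituting Z = 1: F(X, Y, 1) = 2*x**3 - x**2*y + 3*x**2 + 2*x*y**2 + x + 2*y**2 + 2*y + 2.
Note: deg(f) ≤ deg(F) = 3; strict inequality happens when F is divisible by Z (lost terms).


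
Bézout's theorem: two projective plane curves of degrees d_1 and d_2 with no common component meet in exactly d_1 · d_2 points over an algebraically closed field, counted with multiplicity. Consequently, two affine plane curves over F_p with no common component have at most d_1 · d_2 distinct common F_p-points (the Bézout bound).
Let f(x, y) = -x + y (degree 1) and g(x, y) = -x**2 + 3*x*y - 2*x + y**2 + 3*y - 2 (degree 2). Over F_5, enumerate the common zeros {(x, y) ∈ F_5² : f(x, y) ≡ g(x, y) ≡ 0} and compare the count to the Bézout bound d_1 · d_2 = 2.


Common zeros: {(4, 4)}; count = 1; Bézout bound = 2.

deg(f) = 1, deg(g) = 2, so Bézout bound = 2.
Scan x ∈ F_5. For each x, list the y ∈ F_5 with f(x, y) ≡ 0 and those with g(x, y) ≡ 0 (mod 5); the common zeros in that column are the intersection.
  x = 0: f ≡ 0 at y ∈ {0}; g ≡ 0 at y ∈ ∅; common: ∅.
  x = 1: f ≡ 0 at y ∈ {1}; g ≡ 0 at y ∈ {0, 4}; common: ∅.
  x = 2: f ≡ 0 at y ∈ {2}; g ≡ 0 at y ∈ {0, 1}; common: ∅.
  x = 3: f ≡ 0 at y ∈ {3}; g ≡ 0 at y ∈ ∅; common: ∅.
  x = 4: f ≡ 0 at y ∈ {4}; g ≡ 0 at y ∈ {1, 4}; common: {4}.
Collecting: common zeros = {(4, 4)}, so the count is 1.
Comparison with the Bézout bound: 1 ≤ 2 = deg(f)·deg(g), as expected for curves with no common component (the affine F_5-count falls short of the bound because intersections may lie at infinity, over extension fields, or carry multiplicity).


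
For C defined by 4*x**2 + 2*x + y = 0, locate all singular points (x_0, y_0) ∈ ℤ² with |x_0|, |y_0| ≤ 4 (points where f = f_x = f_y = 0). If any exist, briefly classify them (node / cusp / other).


No singular points in the scanned grid; C is smooth there.

Compute partial derivatives:
  f_x = 8*x + 2.
  f_y = 1.
f_y = 1 is a nonzero constant, so f_y never vanishes: no point (x, y) can satisfy f = f_x = f_y = 0. In particular no (x, y) ∈ {−4, ..., 4}² is singular; the curve is smooth.


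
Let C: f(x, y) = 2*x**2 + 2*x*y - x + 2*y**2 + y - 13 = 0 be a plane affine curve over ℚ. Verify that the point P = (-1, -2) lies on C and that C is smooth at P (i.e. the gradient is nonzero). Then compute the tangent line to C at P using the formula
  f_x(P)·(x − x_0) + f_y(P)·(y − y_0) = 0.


Tangent line at P: -9*x - 9*y - 27 = 0.

Step 1: f(-1, -2) = 0, so P lies on C.
Step 2: partial derivatives
  f_x(x, y) = 4*x + 2*y - 1, f_y(x, y) = 2*x + 4*y + 1.
  f_x(P) = -9, f_y(P) = -9 (gradient nonzero, so P is smooth).
Step 3: tangent line at P: -9·(x − -1) + -9·(y − -2) = 0.
Expanding: -9*x - 9*y - 27 = 0.


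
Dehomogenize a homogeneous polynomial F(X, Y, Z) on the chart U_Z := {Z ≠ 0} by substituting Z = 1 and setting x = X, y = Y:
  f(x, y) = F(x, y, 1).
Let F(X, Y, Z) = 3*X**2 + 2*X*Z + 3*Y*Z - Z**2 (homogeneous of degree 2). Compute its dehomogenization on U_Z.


f(x, y) = 3*x**2 + 2*x + 3*y - 1

On U_Z we set Z = 1. Each monomial c·X^i·Y^j·Z^k in F becomes c·x^i·y^j·1^k = c·x^i·y^j.
Substituting Z = 1: F(X, Y, 1) = 3*x**2 + 2*x + 3*y - 1.
Note: deg(f) ≤ deg(F) = 2; strict inequality happens when F is divisible by Z (lost terms).


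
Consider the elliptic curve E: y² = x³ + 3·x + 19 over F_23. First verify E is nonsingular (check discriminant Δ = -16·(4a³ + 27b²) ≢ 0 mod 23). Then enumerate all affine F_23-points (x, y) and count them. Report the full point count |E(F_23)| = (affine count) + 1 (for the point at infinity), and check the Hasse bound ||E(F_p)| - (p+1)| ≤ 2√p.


Affine points = {(1, 0), (3, 3), (3, 20), (4, 7), (4, 16), (6, 0), (8, 7), (8, 16), (9, 4), (9, 19), (11, 7), (11, 16), (12, 9), (12, 14), (13, 1), (13, 22), (15, 9), (15, 14), (16, 0), (19, 9), (19, 14), (20, 11), (20, 12)}; affine count = 23; |E(F_23)| = 24.

Discriminant check: Δ ∝ 4a³ + 27b² = 4·3³ + 27·19² = 4·27 + 27·361 ≡ 11 (mod 23). Nonzero ⇒ E is nonsingular.
For each x ∈ F_23, compute rhs = x³ + 3·x + 19 mod 23, then count y ∈ F_23 with y² ≡ rhs.
  x = 0: rhs = 19, matching y values: none (0 points).
  x = 1: rhs = 0, matching y values: 0 (1 points).
  x = 2: rhs = 10, matching y values: none (0 points).
  x = 3: rhs = 9, matching y values: 3, 20 (2 points).
  x = 4: rhs = 3, matching y values: 7, 16 (2 points).
  x = 5: rhs = 21, matching y values: none (0 points).
  x = 6: rhs = 0, matching y values: 0 (1 points).
  x = 7: rhs = 15, matching y values: none (0 points).
  x = 8: rhs = 3, matching y values: 7, 16 (2 points).
  x = 9: rhs = 16, matching y values: 4, 19 (2 points).
  x = 10: rhs = 14, matching y values: none (0 points).
  x = 11: rhs = 3, matching y values: 7, 16 (2 points).
  x = 12: rhs = 12, matching y values: 9, 14 (2 points).
  x = 13: rhs = 1, matching y values: 1, 22 (2 points).
  x = 14: rhs = 22, matching y values: none (0 points).
  x = 15: rhs = 12, matching y values: 9, 14 (2 points).
  x = 16: rhs = 0, matching y values: 0 (1 points).
  x = 17: rhs = 15, matching y values: none (0 points).
  x = 18: rhs = 17, matching y values: none (0 points).
  x = 19: rhs = 12, matching y values: 9, 14 (2 points).
  x = 20: rhs = 6, matching y values: 11, 12 (2 points).
  x = 21: rhs = 5, matching y values: none (0 points).
  x = 22: rhs = 15, matching y values: none (0 points).
Total affine count: 23.
Full point count |E(F_23)| = 23 + 1 = 24.
Hasse bound: |24 − (23+1)| = |0| = 0 ≤ 2√23 ≈ 9.5917 ✓.


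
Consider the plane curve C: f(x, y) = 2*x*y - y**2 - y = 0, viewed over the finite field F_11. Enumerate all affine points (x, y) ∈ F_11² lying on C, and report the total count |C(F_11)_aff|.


Affine F_11-points: {(0, 0), (0, 10), (1, 0), (1, 1), (2, 0), (2, 3), (3, 0), (3, 5), (4, 0), (4, 7), (5, 0), (5, 9), (6, 0), (7, 0), (7, 2), (8, 0), (8, 4), (9, 0), (9, 6), (10, 0), (10, 8)}; count = 21.

For each of the 121 pairs (x, y) ∈ F_11², evaluate f(x, y) mod 11. Record the zeros.
  x = 0: [0↦0, 1↦9, 2↦5, 3↦10, 4↦2, 5↦3, 6↦2, 7↦10, 8↦5, 9↦9, 10↦0]  zeros at y ∈ {0, 10}
  x = 1: [0↦0, 1↦0, 2↦9, 3↦5, 4↦10, 5↦2, 6↦3, 7↦2, 8↦10, 9↦5, 10↦9]  zeros at y ∈ {0, 1}
  x = 2: [0↦0, 1↦2, 2↦2, 3↦0, 4↦7, 5↦1, 6↦4, 7↦5, 8↦4, 9↦1, 10↦7]  zeros at y ∈ {0, 3}
  x = 3: [0↦0, 1↦4, 2↦6, 3↦6, 4↦4, 5↦0, 6↦5, 7↦8, 8↦9, 9↦8, 10↦5]  zeros at y ∈ {0, 5}
  x = 4: [0↦0, 1↦6, 2↦10, 3↦1, 4↦1, 5↦10, 6↦6, 7↦0, 8↦3, 9↦4, 10↦3]  zeros at y ∈ {0, 7}
  x = 5: [0↦0, 1↦8, 2↦3, 3↦7, 4↦9, 5↦9, 6↦7, 7↦3, 8↦8, 9↦0, 10↦1]  zeros at y ∈ {0, 9}
  x = 6: [0↦0, 1↦10, 2↦7, 3↦2, 4↦6, 5↦8, 6↦8, 7↦6, 8↦2, 9↦7, 10↦10]  zeros at y ∈ {0}
  x = 7: [0↦0, 1↦1, 2↦0, 3↦8, 4↦3, 5↦7, 6↦9, 7↦9, 8↦7, 9↦3, 10↦8]  zeros at y ∈ {0, 2}
  x = 8: [0↦0, 1↦3, 2↦4, 3↦3, 4↦0, 5↦6, 6↦10, 7↦1, 8↦1, 9↦10, 10↦6]  zeros at y ∈ {0, 4}
  x = 9: [0↦0, 1↦5, 2↦8, 3↦9, 4↦8, 5↦5, 6↦0, 7↦4, 8↦6, 9↦6, 10↦4]  zeros at y ∈ {0, 6}
  x = 10: [0↦0, 1↦7, 2↦1, 3↦4, 4↦5, 5↦4, 6↦1, 7↦7, 8↦0, 9↦2, 10↦2]  zeros at y ∈ {0, 8}
Collecting zeros: affine points = {(0, 0), (0, 10), (1, 0), (1, 1), (2, 0), (2, 3), (3, 0), (3, 5), (4, 0), (4, 7), (5, 0), (5, 9), (6, 0), (7, 0), (7, 2), (8, 0), (8, 4), (9, 0), (9, 6), (10, 0), (10, 8)}.
Total count |C(F_11)_aff| = 21.


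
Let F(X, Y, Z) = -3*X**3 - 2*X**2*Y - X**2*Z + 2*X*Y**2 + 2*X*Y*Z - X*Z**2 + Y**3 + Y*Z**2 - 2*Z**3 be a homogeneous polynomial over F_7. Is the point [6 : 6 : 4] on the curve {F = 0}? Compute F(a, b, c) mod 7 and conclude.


F(6,6,4) ≡ 4 (mod 7); P is NOT on the curve.

Evaluate F(6, 6, 4) term-by-term (mod 7).
  -3*X**3 ↦ -3·216·1·1 = -648
  -2*X**2*Y ↦ -2·36·6·1 = -432
  -X**2*Z ↦ -1·36·1·4 = -144
  2*X*Y**2 ↦ 2·6·36·1 = 432
  2*X*Y*Z ↦ 2·6·6·4 = 288
  -X*Z**2 ↦ -1·6·1·16 = -96
  Y**3 ↦ 1·1·216·1 = 216
  Y*Z**2 ↦ 1·1·6·16 = 96
  -2*Z**3 ↦ -2·1·1·64 = -128
Sum: F(6, 6, 4) = (-648) + (-432) + (-144) + (432) + (288) + (-96) + (216) + (96) + (-128) = -416.
Reducing mod 7: -416 ≡ 4 (mod 7).
Since F(a, b, c) ≡ 4 ≠ 0 (mod 7), P does NOT lie on the curve.


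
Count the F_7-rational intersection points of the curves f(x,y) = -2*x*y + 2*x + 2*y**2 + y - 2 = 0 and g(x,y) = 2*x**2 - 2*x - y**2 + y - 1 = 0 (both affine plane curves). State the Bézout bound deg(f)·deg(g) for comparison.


Common zeros: {(4, 2)}; count = 1; Bézout bound = 4.

deg(f) = 2, deg(g) = 2, so Bézout bound = 4.
Scan x ∈ F_7. For each x, list the y ∈ F_7 with f(x, y) ≡ 0 and those with g(x, y) ≡ 0 (mod 7); the common zeros in that column are the intersection.
  x = 0: f ≡ 0 at y ∈ ∅; g ≡ 0 at y ∈ {3, 5}; common: ∅.
  x = 1: f ≡ 0 at y ∈ {0, 4}; g ≡ 0 at y ∈ {3, 5}; common: ∅.
  x = 2: f ≡ 0 at y ∈ {6}; g ≡ 0 at y ∈ ∅; common: ∅.
  x = 3: f ≡ 0 at y ∈ {3}; g ≡ 0 at y ∈ ∅; common: ∅.
  x = 4: f ≡ 0 at y ∈ {2, 5}; g ≡ 0 at y ∈ {2, 6}; common: {2}.
  x = 5: f ≡ 0 at y ∈ ∅; g ≡ 0 at y ∈ ∅; common: ∅.
  x = 6: f ≡ 0 at y ∈ ∅; g ≡ 0 at y ∈ ∅; common: ∅.
Collecting: common zeros = {(4, 2)}, so the count is 1.
Comparison with the Bézout bound: 1 ≤ 4 = deg(f)·deg(g), as expected for curves with no common component (the affine F_7-count falls short of the bound because intersections may lie at infinity, over extension fields, or carry multiplicity).


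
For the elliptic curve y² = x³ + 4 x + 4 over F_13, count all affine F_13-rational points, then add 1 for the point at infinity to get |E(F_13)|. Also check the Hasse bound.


Affine points = {(0, 2), (0, 11), (1, 3), (1, 10), (3, 2), (3, 11), (6, 6), (6, 7), (10, 2), (10, 11), (11, 1), (11, 12), (12, 5), (12, 8)}; affine count = 14; |E(F_13)| = 15.

Discriminant check: Δ ∝ 4a³ + 27b² = 4·4³ + 27·4² = 4·64 + 27·16 ≡ 12 (mod 13). Nonzero ⇒ E is nonsingular.
For each x ∈ F_13, compute rhs = x³ + 4·x + 4 mod 13, then count y ∈ F_13 with y² ≡ rhs.
  x = 0: rhs = 4, matching y values: 2, 11 (2 points).
  x = 1: rhs = 9, matching y values: 3, 10 (2 points).
  x = 2: rhs = 7, matching y values: none (0 points).
  x = 3: rhs = 4, matching y values: 2, 11 (2 points).
  x = 4: rhs = 6, matching y values: none (0 points).
  x = 5: rhs = 6, matching y values: none (0 points).
  x = 6: rhs = 10, matching y values: 6, 7 (2 points).
  x = 7: rhs = 11, matching y values: none (0 points).
  x = 8: rhs = 2, matching y values: none (0 points).
  x = 9: rhs = 2, matching y values: none (0 points).
  x = 10: rhs = 4, matching y values: 2, 11 (2 points).
  x = 11: rhs = 1, matching y values: 1, 12 (2 points).
  x = 12: rhs = 12, matching y values: 5, 8 (2 points).
Total affine count: 14.
Full point count |E(F_13)| = 14 + 1 = 15.
Hasse bound: |15 − (13+1)| = |1| = 1 ≤ 2√13 ≈ 7.2111 ✓.


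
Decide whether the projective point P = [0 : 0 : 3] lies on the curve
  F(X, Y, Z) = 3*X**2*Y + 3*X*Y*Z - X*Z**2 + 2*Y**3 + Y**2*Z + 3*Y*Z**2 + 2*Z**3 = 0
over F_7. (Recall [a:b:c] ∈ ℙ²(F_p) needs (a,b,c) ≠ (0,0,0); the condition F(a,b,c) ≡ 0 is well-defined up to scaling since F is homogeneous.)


F(0,0,3) ≡ 5 (mod 7); P is NOT on the curve.

Evaluate F(0, 0, 3) term-by-term (mod 7).
  3*X**2*Y ↦ 3·0·0·1 = 0
  3*X*Y*Z ↦ 3·0·0·3 = 0
  -X*Z**2 ↦ -1·0·1·9 = 0
  2*Y**3 ↦ 2·1·0·1 = 0
  Y**2*Z ↦ 1·1·0·3 = 0
  3*Y*Z**2 ↦ 3·1·0·9 = 0
  2*Z**3 ↦ 2·1·1·27 = 54
Sum: F(0, 0, 3) = (0) + (0) + (0) + (0) + (0) + (0) + (54) = 54.
Reducing mod 7: 54 ≡ 5 (mod 7).
Since F(a, b, c) ≡ 5 ≠ 0 (mod 7), P does NOT lie on the curve.


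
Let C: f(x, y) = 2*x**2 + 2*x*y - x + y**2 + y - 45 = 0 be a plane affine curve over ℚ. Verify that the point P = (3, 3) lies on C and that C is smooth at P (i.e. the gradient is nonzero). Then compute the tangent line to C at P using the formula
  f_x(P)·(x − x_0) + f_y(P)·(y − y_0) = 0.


Tangent line at P: 17*x + 13*y - 90 = 0.

Step 1: f(3, 3) = 0, so P lies on C.
Step 2: partial derivatives
  f_x(x, y) = 4*x + 2*y - 1, f_y(x, y) = 2*x + 2*y + 1.
  f_x(P) = 17, f_y(P) = 13 (gradient nonzero, so P is smooth).
Step 3: tangent line at P: 17·(x − 3) + 13·(y − 3) = 0.
Expanding: 17*x + 13*y - 90 = 0.


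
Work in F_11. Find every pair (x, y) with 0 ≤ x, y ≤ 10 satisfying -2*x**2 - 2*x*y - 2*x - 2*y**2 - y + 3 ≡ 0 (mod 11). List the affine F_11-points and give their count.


Affine F_11-points: {(0, 1), (0, 4), (1, 5), (1, 10), (4, 5), (4, 7), (6, 4), (6, 6), (9, 1), (9, 6), (10, 7), (10, 10)}; count = 12.

For each of the 121 pairs (x, y) ∈ F_11², evaluate f(x, y) mod 11. Record the zeros.
  x = 0: [0↦3, 1↦0, 2↦4, 3↦4, 4↦0, 5↦3, 6↦2, 7↦8, 8↦10, 9↦8, 10↦2]  zeros at y ∈ {1, 4}
  x = 1: [0↦10, 1↦5, 2↦7, 3↦5, 4↦10, 5↦0, 6↦8, 7↦1, 8↦1, 9↦8, 10↦0]  zeros at y ∈ {5, 10}
  x = 2: [0↦2, 1↦6, 2↦6, 3↦2, 4↦5, 5↦4, 6↦10, 7↦1, 8↦10, 9↦4, 10↦5]  zeros at y ∈ ∅
  x = 3: [0↦1, 1↦3, 2↦1, 3↦6, 4↦7, 5↦4, 6↦8, 7↦8, 8↦4, 9↦7, 10↦6]  zeros at y ∈ ∅
  x = 4: [0↦7, 1↦7, 2↦3, 3↦6, 4↦5, 5↦0, 6↦2, 7↦0, 8↦5, 9↦6, 10↦3]  zeros at y ∈ {5, 7}
  x = 5: [0↦9, 1↦7, 2↦1, 3↦2, 4↦10, 5↦3, 6↦3, 7↦10, 8↦2, 9↦1, 10↦7]  zeros at y ∈ ∅
  x = 6: [0↦7, 1↦3, 2↦6, 3↦5, 4↦0, 5↦2, 6↦0, 7↦5, 8↦6, 9↦3, 10↦7]  zeros at y ∈ {4, 6}
  x = 7: [0↦1, 1↦6, 2↦7, 3↦4, 4↦8, 5↦8, 6↦4, 7↦7, 8↦6, 9↦1, 10↦3]  zeros at y ∈ ∅
  x = 8: [0↦2, 1↦5, 2↦4, 3↦10, 4↦1, 5↦10, 6↦4, 7↦5, 8↦2, 9↦6, 10↦6]  zeros at y ∈ ∅
  x = 9: [0↦10, 1↦0, 2↦8, 3↦1, 4↦1, 5↦8, 6↦0, 7↦10, 8↦5, 9↦7, 10↦5]  zeros at y ∈ {1, 6}
  x = 10: [0↦3, 1↦2, 2↦8, 3↦10, 4↦8, 5↦2, 6↦3, 7↦0, 8↦4, 9↦4, 10↦0]  zeros at y ∈ {7, 10}
Collecting zeros: affine points = {(0, 1), (0, 4), (1, 5), (1, 10), (4, 5), (4, 7), (6, 4), (6, 6), (9, 1), (9, 6), (10, 7), (10, 10)}.
Total count |C(F_11)_aff| = 12.


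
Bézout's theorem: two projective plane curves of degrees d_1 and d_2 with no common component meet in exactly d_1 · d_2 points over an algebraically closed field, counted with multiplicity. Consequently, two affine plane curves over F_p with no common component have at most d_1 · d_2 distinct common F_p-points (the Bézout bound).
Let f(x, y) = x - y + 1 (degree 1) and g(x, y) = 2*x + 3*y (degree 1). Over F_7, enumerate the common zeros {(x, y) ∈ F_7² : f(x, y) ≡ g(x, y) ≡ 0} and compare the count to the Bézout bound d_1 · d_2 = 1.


Common zeros: {(5, 6)}; count = 1; Bézout bound = 1.

deg(f) = 1, deg(g) = 1, so Bézout bound = 1.
Scan x ∈ F_7. For each x, list the y ∈ F_7 with f(x, y) ≡ 0 and those with g(x, y) ≡ 0 (mod 7); the common zeros in that column are the intersection.
  x = 0: f ≡ 0 at y ∈ {1}; g ≡ 0 at y ∈ {0}; common: ∅.
  x = 1: f ≡ 0 at y ∈ {2}; g ≡ 0 at y ∈ {4}; common: ∅.
  x = 2: f ≡ 0 at y ∈ {3}; g ≡ 0 at y ∈ {1}; common: ∅.
  x = 3: f ≡ 0 at y ∈ {4}; g ≡ 0 at y ∈ {5}; common: ∅.
  x = 4: f ≡ 0 at y ∈ {5}; g ≡ 0 at y ∈ {2}; common: ∅.
  x = 5: f ≡ 0 at y ∈ {6}; g ≡ 0 at y ∈ {6}; common: {6}.
  x = 6: f ≡ 0 at y ∈ {0}; g ≡ 0 at y ∈ {3}; common: ∅.
Collecting: common zeros = {(5, 6)}, so the count is 1.
Comparison with the Bézout bound: 1 ≤ 1 = deg(f)·deg(g), as expected for curves with no common component (the bound is attained).


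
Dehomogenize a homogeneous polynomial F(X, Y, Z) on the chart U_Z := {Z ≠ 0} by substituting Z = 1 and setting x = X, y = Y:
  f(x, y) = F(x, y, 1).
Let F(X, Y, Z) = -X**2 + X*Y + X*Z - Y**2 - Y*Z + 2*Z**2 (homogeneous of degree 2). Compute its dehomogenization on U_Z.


f(x, y) = -x**2 + x*y + x - y**2 - y + 2

On U_Z we set Z = 1. Each monomial c·X^i·Y^j·Z^k in F becomes c·x^i·y^j·1^k = c·x^i·y^j.
Substituting Z = 1: F(X, Y, 1) = -x**2 + x*y + x - y**2 - y + 2.
Note: deg(f) ≤ deg(F) = 2; strict inequality happens when F is divisible by Z (lost terms).


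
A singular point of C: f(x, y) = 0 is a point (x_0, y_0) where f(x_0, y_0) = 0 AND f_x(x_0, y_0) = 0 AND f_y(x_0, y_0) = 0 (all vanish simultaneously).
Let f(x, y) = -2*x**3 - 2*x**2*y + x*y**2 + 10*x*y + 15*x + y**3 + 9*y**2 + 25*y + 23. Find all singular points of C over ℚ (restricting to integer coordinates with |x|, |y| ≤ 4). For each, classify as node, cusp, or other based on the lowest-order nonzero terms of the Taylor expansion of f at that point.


Singular points: {(1, -3)}; classification: cusp.

Compute partial derivatives:
  f_x = -6*x**2 - 4*x*y + y**2 + 10*y + 15.
  f_y = -2*x**2 + 2*x*y + 10*x + 3*y**2 + 18*y + 25.
Scan x_0 ∈ {−4, ..., 4}. For each x_0, f_y(x_0, y) is a polynomial in y; find its integer roots y ∈ {−4, ..., 4}, then test f_x and f at those candidates.
  x = -4: f_y(-4, y) = 3*y**2 + 10*y - 47; no integer root y with |y| ≤ 4.
  x = -3: f_y(-3, y) = 3*y**2 + 12*y - 23; no integer root y with |y| ≤ 4.
  x = -2: f_y(-2, y) = 3*y**2 + 14*y - 3; no integer root y with |y| ≤ 4.
  x = -1: f_y(-1, y) = 3*y**2 + 16*y + 13; vanishes at y ∈ {-1}. (-1, -1): f_x = -4 ≠ 0.
  x = 0: f_y(0, y) = 3*y**2 + 18*y + 25; no integer root y with |y| ≤ 4.
  x = 1: f_y(1, y) = 3*y**2 + 20*y + 33; vanishes at y ∈ {-3}. (1, -3): f_x = 0, f = 0 — SINGULAR.
  x = 2: f_y(2, y) = 3*y**2 + 22*y + 37; no integer root y with |y| ≤ 4.
  x = 3: f_y(3, y) = 3*y**2 + 24*y + 37; no integer root y with |y| ≤ 4.
  x = 4: f_y(4, y) = 3*y**2 + 26*y + 33; no integer root y with |y| ≤ 4.
Only singular point on the grid: (1, -3).
Classify: substitute x = 1 + u, y = -3 + v and expand: f = -2*u**3 - 2*u**2*v + u*v**2 + v**3 + v**2.
No constant or linear terms (consistent with a singular point). Quadratic part: v**2. Cubic part: -2*u**3 - 2*u**2*v + u*v**2 + v**3.
The quadratic part v**2 is a perfect square, so there is a single (double) tangent line v = 0, i.e. y = -3. Restricting the cubic part to that line (v = 0) leaves -2*u**3 ≠ 0, so f is not divisible by v and the branch is v² ≈ 2*u**3 to lowest order — this is a cusp.
Classification: cusp.


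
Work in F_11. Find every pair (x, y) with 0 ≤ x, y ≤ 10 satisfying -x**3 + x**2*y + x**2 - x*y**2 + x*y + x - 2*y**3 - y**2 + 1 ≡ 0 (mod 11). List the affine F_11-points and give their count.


Affine F_11-points: {(0, 4), (1, 1), (1, 10), (2, 1), (2, 7), (3, 2), (4, 10), (5, 4), (6, 6), (6, 8), (6, 10), (7, 0), (8, 8), (9, 0), (10, 1)}; count = 15.

For each of the 121 pairs (x, y) ∈ F_11², evaluate f(x, y) mod 11. Record the zeros.
  x = 0: [0↦1, 1↦9, 2↦3, 3↦4, 4↦0, 5↦1, 6↦6, 7↦3, 8↦2, 9↦2, 10↦2]  zeros at y ∈ {4}
  x = 1: [0↦2, 1↦0, 2↦4, 3↦2, 4↦4, 5↦9, 6↦5, 7↦2, 8↦10, 9↦6, 10↦0]  zeros at y ∈ {1, 10}
  x = 2: [0↦10, 1↦0, 2↦5, 3↦2, 4↦1, 5↦1, 6↦1, 7↦0, 8↦8, 9↦2, 10↦3]  zeros at y ∈ {1, 7}
  x = 3: [0↦8, 1↦3, 2↦0, 3↦9, 4↦7, 5↦4, 6↦10, 7↦2, 8↦1, 9↦6, 10↦5]  zeros at y ∈ {2}
  x = 4: [0↦1, 1↦3, 2↦5, 3↦6, 4↦5, 5↦1, 6↦4, 7↦2, 8↦5, 9↦1, 10↦0]  zeros at y ∈ {10}
  x = 5: [0↦5, 1↦5, 2↦3, 3↦9, 4↦0, 5↦8, 6↦10, 7↦5, 8↦3, 9↦3, 10↦4]  zeros at y ∈ {4}
  x = 6: [0↦3, 1↦3, 2↦10, 3↦1, 4↦8, 5↦8, 6↦0, 7↦5, 8↦0, 9↦6, 10↦0]  zeros at y ∈ {6, 8, 10}
  x = 7: [0↦0, 1↦2, 2↦9, 3↦9, 4↦1, 5↦6, 6↦1, 7↦7, 8↦1, 9↦4, 10↦4]  zeros at y ∈ {0}
  x = 8: [0↦1, 1↦7, 2↦5, 3↦5, 4↦6, 5↦7, 6↦7, 7↦5, 8↦0, 9↦2, 10↦10]  zeros at y ∈ {8}
  x = 9: [0↦0, 1↦1, 2↦3, 3↦5, 4↦6, 5↦5, 6↦1, 7↦4, 8↦2, 9↦5, 10↦1]  zeros at y ∈ {0}
  x = 10: [0↦2, 1↦0, 2↦8, 3↦3, 4↦6, 5↦5, 6↦10, 7↦9, 8↦1, 9↦7, 10↦4]  zeros at y ∈ {1}
Collecting zeros: affine points = {(0, 4), (1, 1), (1, 10), (2, 1), (2, 7), (3, 2), (4, 10), (5, 4), (6, 6), (6, 8), (6, 10), (7, 0), (8, 8), (9, 0), (10, 1)}.
Total count |C(F_11)_aff| = 15.


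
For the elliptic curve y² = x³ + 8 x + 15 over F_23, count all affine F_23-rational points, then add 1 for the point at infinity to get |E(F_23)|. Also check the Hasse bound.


Affine points = {(1, 1), (1, 22), (2, 4), (2, 19), (6, 7), (6, 16), (7, 0), (8, 4), (8, 19), (11, 10), (11, 13), (13, 4), (13, 19), (17, 2), (17, 21), (22, 11), (22, 12)}; affine count = 17; |E(F_23)| = 18.

Discriminant check: Δ ∝ 4a³ + 27b² = 4·8³ + 27·15² = 4·512 + 27·225 ≡ 4 (mod 23). Nonzero ⇒ E is nonsingular.
For each x ∈ F_23, compute rhs = x³ + 8·x + 15 mod 23, then count y ∈ F_23 with y² ≡ rhs.
  x = 0: rhs = 15, matching y values: none (0 points).
  x = 1: rhs = 1, matching y values: 1, 22 (2 points).
  x = 2: rhs = 16, matching y values: 4, 19 (2 points).
  x = 3: rhs = 20, matching y values: none (0 points).
  x = 4: rhs = 19, matching y values: none (0 points).
  x = 5: rhs = 19, matching y values: none (0 points).
  x = 6: rhs = 3, matching y values: 7, 16 (2 points).
  x = 7: rhs = 0, matching y values: 0 (1 points).
  x = 8: rhs = 16, matching y values: 4, 19 (2 points).
  x = 9: rhs = 11, matching y values: none (0 points).
  x = 10: rhs = 14, matching y values: none (0 points).
  x = 11: rhs = 8, matching y values: 10, 13 (2 points).
  x = 12: rhs = 22, matching y values: none (0 points).
  x = 13: rhs = 16, matching y values: 4, 19 (2 points).
  x = 14: rhs = 19, matching y values: none (0 points).
  x = 15: rhs = 14, matching y values: none (0 points).
  x = 16: rhs = 7, matching y values: none (0 points).
  x = 17: rhs = 4, matching y values: 2, 21 (2 points).
  x = 18: rhs = 11, matching y values: none (0 points).
  x = 19: rhs = 11, matching y values: none (0 points).
  x = 20: rhs = 10, matching y values: none (0 points).
  x = 21: rhs = 14, matching y values: none (0 points).
  x = 22: rhs = 6, matching y values: 11, 12 (2 points).
Total affine count: 17.
Full point count |E(F_23)| = 17 + 1 = 18.
Hasse bound: |18 − (23+1)| = |-6| = 6 ≤ 2√23 ≈ 9.5917 ✓.


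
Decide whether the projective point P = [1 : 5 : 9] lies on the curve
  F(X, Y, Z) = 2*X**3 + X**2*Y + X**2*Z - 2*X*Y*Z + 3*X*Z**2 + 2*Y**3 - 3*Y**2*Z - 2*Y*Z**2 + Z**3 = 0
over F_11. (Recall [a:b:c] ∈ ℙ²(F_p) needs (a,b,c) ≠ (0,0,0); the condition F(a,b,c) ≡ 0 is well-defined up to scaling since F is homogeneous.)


F(1,5,9) ≡ 4 (mod 11); P is NOT on the curve.

Evaluate F(1, 5, 9) term-by-term (mod 11).
  2*X**3 ↦ 2·1·1·1 = 2
  X**2*Y ↦ 1·1·5·1 = 5
  X**2*Z ↦ 1·1·1·9 = 9
  -2*X*Y*Z ↦ -2·1·5·9 = -90
  3*X*Z**2 ↦ 3·1·1·81 = 243
  2*Y**3 ↦ 2·1·125·1 = 250
  -3*Y**2*Z ↦ -3·1·25·9 = -675
  -2*Y*Z**2 ↦ -2·1·5·81 = -810
  Z**3 ↦ 1·1·1·729 = 729
Sum: F(1, 5, 9) = (2) + (5) + (9) + (-90) + (243) + (250) + (-675) + (-810) + (729) = -337.
Reducing mod 11: -337 ≡ 4 (mod 11).
Since F(a, b, c) ≡ 4 ≠ 0 (mod 11), P does NOT lie on the curve.


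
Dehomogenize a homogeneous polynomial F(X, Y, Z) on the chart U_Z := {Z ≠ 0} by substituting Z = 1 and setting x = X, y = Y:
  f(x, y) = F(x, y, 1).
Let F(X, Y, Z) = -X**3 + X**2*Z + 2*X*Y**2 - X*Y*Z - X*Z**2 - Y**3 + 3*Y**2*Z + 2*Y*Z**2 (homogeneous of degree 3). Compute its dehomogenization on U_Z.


f(x, y) = -x**3 + x**2 + 2*x*y**2 - x*y - x - y**3 + 3*y**2 + 2*y

On U_Z we set Z = 1. Each monomial c·X^i·Y^j·Z^k in F becomes c·x^i·y^j·1^k = c·x^i·y^j.
Substituting Z = 1: F(X, Y, 1) = -x**3 + x**2 + 2*x*y**2 - x*y - x - y**3 + 3*y**2 + 2*y.
Note: deg(f) ≤ deg(F) = 3; strict inequality happens when F is divisible by Z (lost terms).


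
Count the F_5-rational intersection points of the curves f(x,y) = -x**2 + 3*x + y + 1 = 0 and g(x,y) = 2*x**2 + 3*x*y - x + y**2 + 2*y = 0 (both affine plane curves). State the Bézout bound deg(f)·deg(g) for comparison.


Common zeros: {(1, 2), (3, 4)}; count = 2; Bézout bound = 4.

deg(f) = 2, deg(g) = 2, so Bézout bound = 4.
Scan x ∈ F_5. For each x, list the y ∈ F_5 with f(x, y) ≡ 0 and those with g(x, y) ≡ 0 (mod 5); the common zeros in that column are the intersection.
  x = 0: f ≡ 0 at y ∈ {4}; g ≡ 0 at y ∈ {0, 3}; common: ∅.
  x = 1: f ≡ 0 at y ∈ {2}; g ≡ 0 at y ∈ {2, 3}; common: {2}.
  x = 2: f ≡ 0 at y ∈ {2}; g ≡ 0 at y ∈ {1}; common: ∅.
  x = 3: f ≡ 0 at y ∈ {4}; g ≡ 0 at y ∈ {0, 4}; common: {4}.
  x = 4: f ≡ 0 at y ∈ {3}; g ≡ 0 at y ∈ {2, 4}; common: ∅.
Collecting: common zeros = {(1, 2), (3, 4)}, so the count is 2.
Comparison with the Bézout bound: 2 ≤ 4 = deg(f)·deg(g), as expected for curves with no common component (the affine F_5-count falls short of the bound because intersections may lie at infinity, over extension fields, or carry multiplicity).


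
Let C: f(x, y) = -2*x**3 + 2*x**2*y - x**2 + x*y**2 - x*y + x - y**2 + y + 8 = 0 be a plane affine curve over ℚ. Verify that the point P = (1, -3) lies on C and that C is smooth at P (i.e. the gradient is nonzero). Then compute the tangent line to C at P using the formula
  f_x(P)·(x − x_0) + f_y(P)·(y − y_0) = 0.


Tangent line at P: -7*x + 2*y + 13 = 0.

Step 1: f(1, -3) = 0, so P lies on C.
Step 2: partial derivatives
  f_x(x, y) = -6*x**2 + 4*x*y - 2*x + y**2 - y + 1, f_y(x, y) = 2*x**2 + 2*x*y - x - 2*y + 1.
  f_x(P) = -7, f_y(P) = 2 (gradient nonzero, so P is smooth).
Step 3: tangent line at P: -7·(x − 1) + 2·(y − -3) = 0.
Expanding: -7*x + 2*y + 13 = 0.


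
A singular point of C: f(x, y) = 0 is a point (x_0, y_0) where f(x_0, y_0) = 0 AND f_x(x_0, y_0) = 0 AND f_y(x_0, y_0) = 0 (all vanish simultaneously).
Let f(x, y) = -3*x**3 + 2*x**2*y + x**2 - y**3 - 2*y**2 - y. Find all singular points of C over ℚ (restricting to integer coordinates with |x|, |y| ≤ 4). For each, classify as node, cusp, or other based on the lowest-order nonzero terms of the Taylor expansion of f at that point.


Singular points: {(0, -1)}; classification: node.

Compute partial derivatives:
  f_x = -9*x**2 + 4*x*y + 2*x.
  f_y = 2*x**2 - 3*y**2 - 4*y - 1.
Scan x_0 ∈ {−4, ..., 4}. For each x_0, f_y(x_0, y) is a polynomial in y; find its integer roots y ∈ {−4, ..., 4}, then test f_x and f at those candidates.
  x = -4: f_y(-4, y) = -3*y**2 - 4*y + 31; no integer root y with |y| ≤ 4.
  x = -3: f_y(-3, y) = -3*y**2 - 4*y + 17; no integer root y with |y| ≤ 4.
  x = -2: f_y(-2, y) = -3*y**2 - 4*y + 7; vanishes at y ∈ {1}. (-2, 1): f_x = -48 ≠ 0.
  x = -1: f_y(-1, y) = -3*y**2 - 4*y + 1; no integer root y with |y| ≤ 4.
  x = 0: f_y(0, y) = -3*y**2 - 4*y - 1; vanishes at y ∈ {-1}. (0, -1): f_x = 0, f = 0 — SINGULAR.
  x = 1: f_y(1, y) = -3*y**2 - 4*y + 1; no integer root y with |y| ≤ 4.
  x = 2: f_y(2, y) = -3*y**2 - 4*y + 7; vanishes at y ∈ {1}. (2, 1): f_x = -24 ≠ 0.
  x = 3: f_y(3, y) = -3*y**2 - 4*y + 17; no integer root y with |y| ≤ 4.
  x = 4: f_y(4, y) = -3*y**2 - 4*y + 31; no integer root y with |y| ≤ 4.
Only singular point on the grid: (0, -1).
Classify: substitute x = 0 + u, y = -1 + v and expand: f = -3*u**3 + 2*u**2*v - u**2 - v**3 + v**2.
No constant or linear terms (consistent with a singular point). Quadratic part: -u**2 + v**2. Cubic part: -3*u**3 + 2*u**2*v - v**3.
The quadratic part v**2 - u**2 = (v − u)(v + u) splits into two distinct linear factors, so there are two distinct tangent lines y − -1 = ±(x − 0) — this is a node (ordinary double point).
Classification: node.


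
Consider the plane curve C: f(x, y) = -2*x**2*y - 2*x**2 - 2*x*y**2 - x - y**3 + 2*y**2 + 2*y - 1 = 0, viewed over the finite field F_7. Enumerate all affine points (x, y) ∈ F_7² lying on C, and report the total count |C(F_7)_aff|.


Affine F_7-points: {(0, 6), (3, 3), (4, 5), (5, 0), (6, 3)}; count = 5.

For each of the 49 pairs (x, y) ∈ F_7², evaluate f(x, y) mod 7. Record the zeros.
  x = 0: [0↦6, 1↦2, 2↦3, 3↦3, 4↦3, 5↦4, 6↦0]  zeros at y ∈ {6}
  x = 1: [0↦3, 1↦2, 2↦2, 3↦4, 4↦2, 5↦4, 6↦4]  zeros at y ∈ ∅
  x = 2: [0↦3, 1↦1, 2↦3, 3↦3, 4↦2, 5↦1, 6↦1]  zeros at y ∈ ∅
  x = 3: [0↦6, 1↦6, 2↦6, 3↦0, 4↦3, 5↦2, 6↦5]  zeros at y ∈ {3}
  x = 4: [0↦5, 1↦3, 2↦4, 3↦2, 4↦5, 5↦0, 6↦2]  zeros at y ∈ {5}
  x = 5: [0↦0, 1↦6, 2↦4, 3↦2, 4↦1, 5↦2, 6↦6]  zeros at y ∈ {0}
  x = 6: [0↦5, 1↦1, 2↦6, 3↦0, 4↦5, 5↦1, 6↦3]  zeros at y ∈ {3}
Collecting zeros: affine points = {(0, 6), (3, 3), (4, 5), (5, 0), (6, 3)}.
Total count |C(F_7)_aff| = 5.


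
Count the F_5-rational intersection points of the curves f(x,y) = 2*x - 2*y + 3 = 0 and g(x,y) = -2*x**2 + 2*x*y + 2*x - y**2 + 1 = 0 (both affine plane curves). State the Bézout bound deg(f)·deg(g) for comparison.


Common zeros: {(0, 4), (2, 1)}; count = 2; Bézout bound = 2.

deg(f) = 1, deg(g) = 2, so Bézout bound = 2.
Scan x ∈ F_5. For each x, list the y ∈ F_5 with f(x, y) ≡ 0 and those with g(x, y) ≡ 0 (mod 5); the common zeros in that column are the intersection.
  x = 0: f ≡ 0 at y ∈ {4}; g ≡ 0 at y ∈ {1, 4}; common: {4}.
  x = 1: f ≡ 0 at y ∈ {0}; g ≡ 0 at y ∈ ∅; common: ∅.
  x = 2: f ≡ 0 at y ∈ {1}; g ≡ 0 at y ∈ {1, 3}; common: {1}.
  x = 3: f ≡ 0 at y ∈ {2}; g ≡ 0 at y ∈ ∅; common: ∅.
  x = 4: f ≡ 0 at y ∈ {3}; g ≡ 0 at y ∈ ∅; common: ∅.
Collecting: common zeros = {(0, 4), (2, 1)}, so the count is 2.
Comparison with the Bézout bound: 2 ≤ 2 = deg(f)·deg(g), as expected for curves with no common component (the bound is attained).
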